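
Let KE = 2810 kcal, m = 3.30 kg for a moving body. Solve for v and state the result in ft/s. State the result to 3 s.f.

Solving KE = ½mv² for v: v = √(2·KE/m).
KE = 2810 kcal = 1.176×10^7 J; m = 3.30 kg.
v = 2669 m/s
2669 m/s × (1 ft/s / 0.3048 m/s) = 8758 ft/s

8760 ft/s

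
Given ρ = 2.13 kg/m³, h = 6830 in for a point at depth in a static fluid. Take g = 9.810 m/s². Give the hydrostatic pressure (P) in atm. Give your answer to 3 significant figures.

P is given directly by: P = ρgh.
ρ = 2.13 kg/m³; h = 6830 in = 173.5 m; g = 9.810 m/s².
P = 3625 Pa
3625 Pa × (1 atm / 1.013×10^5 Pa) = 0.03578 atm

0.0358 atm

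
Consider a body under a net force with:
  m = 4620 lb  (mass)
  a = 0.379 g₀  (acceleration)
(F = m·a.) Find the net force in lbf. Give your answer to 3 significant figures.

From Newton's second law: F = m·a.
m = 4620 lb = 2096 kg; a = 0.379 g₀ = 3.717 m/s².
F = 7789 N
7789 N × (1 lbf / 4.448 N) = 1751 lbf

1750 lbf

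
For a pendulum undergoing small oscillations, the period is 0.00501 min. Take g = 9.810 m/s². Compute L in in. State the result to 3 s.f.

0.884 in

Solving T = 2π√(L/g) for L: L = g·(T/2π)².
T = 0.00501 min = 0.3006 s; g = 9.810 m/s².
L = 0.02245 m
0.02245 m × (1 in / 0.02540 m) = 0.8840 in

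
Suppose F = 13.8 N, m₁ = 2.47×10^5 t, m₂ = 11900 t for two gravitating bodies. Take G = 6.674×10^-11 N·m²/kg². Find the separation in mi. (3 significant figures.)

Solving F = G·m₁·m₂/r² for r: r = √(G·m₁m₂/F).
F = 13.8 N; m₁ = 2.47×10^5 t = 2.470×10^8 kg; m₂ = 11900 t = 1.190×10^7 kg; G = 6.674×10^-11 N·m²/kg².
r = 119.2 m
119.2 m × (1 mi / 1609 m) = 0.07408 mi

0.0741 mi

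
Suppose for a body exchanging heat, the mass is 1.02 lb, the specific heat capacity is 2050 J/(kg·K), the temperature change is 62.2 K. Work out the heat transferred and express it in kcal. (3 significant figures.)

Directly: Q = mcΔT.
m = 1.02 lb = 0.4627 kg; c = 2050 J/(kg·K); ΔT = 62.2 K.
Q = 58994 J  (the unit combination reduces to kg·m²/s² = J)
58994 J × (1 kcal / 4184 J) = 14.10 kcal

14.1 kcal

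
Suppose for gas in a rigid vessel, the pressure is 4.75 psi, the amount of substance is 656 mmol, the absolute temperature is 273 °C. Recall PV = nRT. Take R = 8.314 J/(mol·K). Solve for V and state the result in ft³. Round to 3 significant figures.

3.21 ft³

From the ideal-gas law: V = nRT/P.
P = 4.75 psi = 32750 Pa; n = 656 mmol = 0.6560 mol; T = 273 °C = 546.1 K; R = 8.314 J/(mol·K).
V = 0.09095 m³
0.09095 m³ × (1 ft³ / 0.02832 m³) = 3.212 ft³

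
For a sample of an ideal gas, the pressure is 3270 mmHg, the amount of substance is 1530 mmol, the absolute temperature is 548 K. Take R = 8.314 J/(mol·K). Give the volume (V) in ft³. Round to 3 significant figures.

Rearranging PV = nRT for V: V = nRT/P.
P = 3270 mmHg = 4.360×10^5 Pa; n = 1530 mmol = 1.530 mol; T = 548 K; R = 8.314 J/(mol·K).
V = 0.01599 m³
0.01599 m³ × (1 ft³ / 0.02832 m³) = 0.5647 ft³

0.565 ft³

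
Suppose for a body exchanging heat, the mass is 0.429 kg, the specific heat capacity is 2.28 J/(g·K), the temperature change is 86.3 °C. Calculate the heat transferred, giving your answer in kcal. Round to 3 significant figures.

20.2 kcal

Q is given directly by: Q = mcΔT.
m = 0.429 kg; c = 2.28 J/(g·K) = 2280 J/(kg·K); ΔT = 86.3 °C = 86.30 K.
Q = 84412 J  (the unit combination reduces to kg·m²/s² = J)
84412 J × (1 kcal / 4184 J) = 20.17 kcal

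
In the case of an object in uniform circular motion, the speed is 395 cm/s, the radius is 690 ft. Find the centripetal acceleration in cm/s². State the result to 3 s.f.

a is given directly by: a = v²/r.
v = 395 cm/s = 3.950 m/s; r = 690 ft = 210.3 m.
a = 0.07419 m/s²
0.07419 m/s² × (1 cm/s² / 0.01000 m/s²) = 7.419 cm/s²

7.42 cm/s²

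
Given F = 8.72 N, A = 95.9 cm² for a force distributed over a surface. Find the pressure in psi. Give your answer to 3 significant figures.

0.132 psi

Directly: P = F/A.
F = 8.72 N; A = 95.9 cm² = 0.009590 m².
P = 909.3 Pa  (the unit combination reduces to kg/(m·s²) = Pa)
909.3 Pa × (1 psi / 6895 Pa) = 0.1319 psi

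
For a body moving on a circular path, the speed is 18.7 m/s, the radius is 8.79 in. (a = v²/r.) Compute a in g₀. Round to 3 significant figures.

160 g₀

Directly: a = v²/r.
v = 18.7 m/s; r = 8.79 in = 0.2233 m.
a = 1566 m/s²
1566 m/s² × (1 g₀ / 9.807 m/s²) = 159.7 g₀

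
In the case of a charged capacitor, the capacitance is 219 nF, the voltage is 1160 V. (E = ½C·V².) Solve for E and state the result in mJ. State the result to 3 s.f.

Directly: E = ½CV².
C = 219 nF = 2.190×10^-7 F; V = 1160 V.
E = 0.1473 J
0.1473 J × (1 mJ / 0.001000 J) = 147.3 mJ

147 mJ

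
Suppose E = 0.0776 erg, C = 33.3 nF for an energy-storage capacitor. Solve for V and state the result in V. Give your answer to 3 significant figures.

0.683 V

Solving E = ½C·V² for V: V = √(2E/C).
E = 0.0776 erg = 7.760×10^-9 J; C = 33.3 nF = 3.330×10^-8 F.
V = 0.6827 V  (the unit combination reduces to kg·m²/(A·s³) = V)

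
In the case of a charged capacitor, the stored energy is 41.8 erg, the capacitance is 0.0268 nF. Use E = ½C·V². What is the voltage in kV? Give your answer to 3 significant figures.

Rearranging: V = √(2E/C).
E = 41.8 erg = 4.180×10^-6 J; C = 0.0268 nF = 2.680×10^-11 F.
V = 558.5 V  (the unit combination reduces to kg·m²/(A·s³) = V)
558.5 V × (1 kV / 1000 V) = 0.5585 kV

0.559 kV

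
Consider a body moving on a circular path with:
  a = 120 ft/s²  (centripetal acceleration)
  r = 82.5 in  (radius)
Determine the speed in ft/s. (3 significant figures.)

Solving a = v²/r for v: v = √(a·r).
a = 120 ft/s² = 36.58 m/s²; r = 82.5 in = 2.095 m.
v = 8.755 m/s
8.755 m/s × (1 ft/s / 0.3048 m/s) = 28.72 ft/s

28.7 ft/s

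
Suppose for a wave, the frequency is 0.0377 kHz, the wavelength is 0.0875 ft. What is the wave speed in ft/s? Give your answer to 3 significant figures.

3.30 ft/s

Directly: v = fλ.
f = 0.0377 kHz = 37.70 Hz; λ = 0.0875 ft = 0.02667 m.
v = 1.005 m/s
1.005 m/s × (1 ft/s / 0.3048 m/s) = 3.299 ft/s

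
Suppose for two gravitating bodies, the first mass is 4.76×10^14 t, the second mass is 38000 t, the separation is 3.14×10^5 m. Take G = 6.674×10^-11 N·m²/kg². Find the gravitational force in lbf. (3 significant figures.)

F is given directly by: F = Gm₁m₂/r².
m₁ = 4.76×10^14 t = 4.760×10^17 kg; m₂ = 38000 t = 3.800×10^7 kg; r = 3.14×10^5 m; G = 6.674×10^-11 N·m²/kg².
F = 12244 N
12244 N × (1 lbf / 4.448 N) = 2753 lbf

2750 lbf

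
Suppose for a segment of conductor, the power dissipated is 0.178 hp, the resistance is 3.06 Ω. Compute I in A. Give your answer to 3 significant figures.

Solving P = I²R for I: I = √(P/R).
P = 0.178 hp = 132.7 W; R = 3.06 Ω.
I = 6.586 A

6.59 A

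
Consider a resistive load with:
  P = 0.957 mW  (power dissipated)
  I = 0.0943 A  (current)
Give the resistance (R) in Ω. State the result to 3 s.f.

0.108 Ω

Rearranging: R = P/I².
P = 0.957 mW = 9.570×10^-4 W; I = 0.0943 A.
R = 0.1076 Ω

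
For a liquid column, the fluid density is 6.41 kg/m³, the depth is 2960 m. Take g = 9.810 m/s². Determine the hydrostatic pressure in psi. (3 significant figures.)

P is given directly by: P = ρgh.
ρ = 6.41 kg/m³; h = 2960 m; g = 9.810 m/s².
P = 1.861×10^5 Pa
1.861×10^5 Pa × (1 psi / 6895 Pa) = 27.00 psi

27.0 psi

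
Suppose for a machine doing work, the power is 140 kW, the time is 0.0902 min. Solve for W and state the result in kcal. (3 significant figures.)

181 kcal

Solving P = W/t for W: W = P·t.
P = 140 kW = 1.400×10^5 W; t = 0.0902 min = 5.412 s.
W = 7.577×10^5 J  (the unit combination reduces to kg·m²/s² = J)
7.577×10^5 J × (1 kcal / 4184 J) = 181.1 kcal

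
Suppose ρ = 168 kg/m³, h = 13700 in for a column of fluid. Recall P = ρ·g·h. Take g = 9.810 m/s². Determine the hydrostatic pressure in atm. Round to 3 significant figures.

5.66 atm

Directly: P = ρgh.
ρ = 168 kg/m³; h = 13700 in = 348.0 m; g = 9.810 m/s².
P = 5.735×10^5 Pa  (the unit combination reduces to kg/(m·s²) = Pa)
5.735×10^5 Pa × (1 atm / 1.013×10^5 Pa) = 5.660 atm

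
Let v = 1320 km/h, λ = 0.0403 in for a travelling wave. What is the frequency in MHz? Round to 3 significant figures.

0.358 MHz

Rearranging: f = v/λ.
v = 1320 km/h = 366.7 m/s; λ = 0.0403 in = 0.001024 m.
f = 3.582×10^5 Hz
3.582×10^5 Hz × (1 MHz / 1.000×10^6 Hz) = 0.3582 MHz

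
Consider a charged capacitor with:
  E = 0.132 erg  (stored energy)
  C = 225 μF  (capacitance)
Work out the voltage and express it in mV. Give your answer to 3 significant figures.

10.8 mV

Rearranging E = ½C·V² for V: V = √(2E/C).
E = 0.132 erg = 1.320×10^-8 J; C = 225 μF = 2.250×10^-4 F.
V = 0.01083 V
0.01083 V × (1 mV / 0.001000 V) = 10.83 mV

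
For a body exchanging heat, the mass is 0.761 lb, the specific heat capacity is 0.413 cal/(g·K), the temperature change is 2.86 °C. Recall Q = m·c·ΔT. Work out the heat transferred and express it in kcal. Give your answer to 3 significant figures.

0.408 kcal

Q is given directly by: Q = mcΔT.
m = 0.761 lb = 0.3452 kg; c = 0.413 cal/(g·K) = 1728 J/(kg·K); ΔT = 2.86 °C = 2.860 K.
Q = 1706 J
1706 J × (1 kcal / 4184 J) = 0.4077 kcal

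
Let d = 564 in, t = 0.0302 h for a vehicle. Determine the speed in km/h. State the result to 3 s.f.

0.474 km/h

v is given directly by: v = d/t.
d = 564 in = 14.33 m; t = 0.0302 h = 108.7 s.
v = 0.1318 m/s
0.1318 m/s × (1 km/h / 0.2778 m/s) = 0.4744 km/h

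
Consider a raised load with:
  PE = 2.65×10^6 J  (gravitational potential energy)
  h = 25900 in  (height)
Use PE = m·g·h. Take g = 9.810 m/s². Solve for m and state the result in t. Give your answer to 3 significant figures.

0.411 t

Rearranging PE = m·g·h for m: m = PE/(g·h).
PE = 2.65×10^6 J; h = 25900 in = 657.9 m; g = 9.810 m/s².
m = 410.6 kg
410.6 kg × (1 t / 1000 kg) = 0.4106 t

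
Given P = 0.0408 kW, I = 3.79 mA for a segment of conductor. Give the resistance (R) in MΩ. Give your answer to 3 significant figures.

Rearranging: R = P/I².
P = 0.0408 kW = 40.80 W; I = 3.79 mA = 0.003790 A.
R = 2.840×10^6 Ω
2.840×10^6 Ω × (1 MΩ / 1.000×10^6 Ω) = 2.840 MΩ

2.84 MΩ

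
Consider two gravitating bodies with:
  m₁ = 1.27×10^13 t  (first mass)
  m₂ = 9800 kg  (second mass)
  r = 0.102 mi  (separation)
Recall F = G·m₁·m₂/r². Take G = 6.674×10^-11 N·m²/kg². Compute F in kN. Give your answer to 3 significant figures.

308 kN

From Newton's law of gravitation: F = Gm₁m₂/r².
m₁ = 1.27×10^13 t = 1.270×10^16 kg; m₂ = 9800 kg; r = 0.102 mi = 164.2 m; G = 6.674×10^-11 N·m²/kg².
F = 3.083×10^5 N
3.083×10^5 N × (1 kN / 1000 N) = 308.3 kN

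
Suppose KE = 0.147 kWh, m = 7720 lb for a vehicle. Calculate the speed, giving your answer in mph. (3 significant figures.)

Rearranging KE = ½mv² for v: v = √(2·KE/m).
KE = 0.147 kWh = 5.292×10^5 J; m = 7720 lb = 3502 kg.
v = 17.39 m/s
17.39 m/s × (1 mph / 0.4470 m/s) = 38.89 mph

38.9 mph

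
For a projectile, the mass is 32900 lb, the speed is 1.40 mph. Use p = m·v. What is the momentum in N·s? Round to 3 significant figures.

p is given directly by: p = mv.
m = 32900 lb = 14923 kg; v = 1.40 mph = 0.6259 m/s.
p = 9340 kg·m/s
Since 1 N·s = 1 kg·m/s, 9340 N·s.

9340 N·s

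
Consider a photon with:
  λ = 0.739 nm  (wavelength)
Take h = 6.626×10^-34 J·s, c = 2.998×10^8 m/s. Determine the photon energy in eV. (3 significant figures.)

1680 eV

E is given directly by: E = hc/λ.
λ = 0.739 nm = 7.390×10^-10 m; h = 6.626×10^-34 J·s; c = 2.998×10^8 m/s.
E = 2.688×10^-16 J
2.688×10^-16 J × (1 eV / 1.602×10^-19 J) = 1678 eV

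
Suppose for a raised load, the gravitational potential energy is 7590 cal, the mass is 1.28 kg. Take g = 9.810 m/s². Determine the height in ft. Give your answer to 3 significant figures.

Rearranging: h = PE/(m·g).
PE = 7590 cal = 31757 J; m = 1.28 kg; g = 9.810 m/s².
h = 2529 m
2529 m × (1 ft / 0.3048 m) = 8297 ft

8300 ft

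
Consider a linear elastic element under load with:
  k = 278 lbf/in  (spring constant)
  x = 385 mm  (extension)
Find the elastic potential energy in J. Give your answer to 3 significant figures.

Directly: U = ½kx².
k = 278 lbf/in = 48685 N/m; x = 385 mm = 0.3850 m.
U = 3608 J  (the unit combination reduces to kg·m²/s² = J)

3610 J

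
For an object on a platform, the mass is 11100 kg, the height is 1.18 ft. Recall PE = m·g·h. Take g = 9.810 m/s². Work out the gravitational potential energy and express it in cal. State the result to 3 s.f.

PE is given directly by: PE = mgh.
m = 11100 kg; h = 1.18 ft = 0.3597 m; g = 9.810 m/s².
PE = 39164 J
39164 J × (1 cal / 4.184 J) = 9360 cal

9360 cal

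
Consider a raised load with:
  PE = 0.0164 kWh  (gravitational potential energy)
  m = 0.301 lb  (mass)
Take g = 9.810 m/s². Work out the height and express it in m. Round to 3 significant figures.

44100 m

Rearranging PE = m·g·h for h: h = PE/(m·g).
PE = 0.0164 kWh = 59040 J; m = 0.301 lb = 0.1365 kg; g = 9.810 m/s².
h = 44080 m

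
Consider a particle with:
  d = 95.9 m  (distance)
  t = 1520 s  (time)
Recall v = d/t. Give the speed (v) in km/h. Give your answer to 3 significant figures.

0.227 km/h

v is given directly by: v = d/t.
d = 95.9 m; t = 1520 s.
v = 0.06309 m/s
0.06309 m/s × (1 km/h / 0.2778 m/s) = 0.2271 km/h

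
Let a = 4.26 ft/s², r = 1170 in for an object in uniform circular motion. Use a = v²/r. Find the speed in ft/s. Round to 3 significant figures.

Solving a = v²/r for v: v = √(a·r).
a = 4.26 ft/s² = 1.298 m/s²; r = 1170 in = 29.72 m.
v = 6.212 m/s
6.212 m/s × (1 ft/s / 0.3048 m/s) = 20.38 ft/s

20.4 ft/s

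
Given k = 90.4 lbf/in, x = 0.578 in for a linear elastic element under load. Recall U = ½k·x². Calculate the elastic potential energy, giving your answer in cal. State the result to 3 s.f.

Directly: U = ½kx².
k = 90.4 lbf/in = 15831 N/m; x = 0.578 in = 0.01468 m.
U = 1.706 J  (the unit combination reduces to kg·m²/s² = J)
1.706 J × (1 cal / 4.184 J) = 0.4078 cal

0.408 cal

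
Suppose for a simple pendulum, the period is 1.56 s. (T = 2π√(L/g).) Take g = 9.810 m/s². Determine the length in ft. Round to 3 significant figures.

1.98 ft

Solving T = 2π√(L/g) for L: L = g·(T/2π)².
T = 1.56 s; g = 9.810 m/s².
L = 0.6047 m
0.6047 m × (1 ft / 0.3048 m) = 1.984 ft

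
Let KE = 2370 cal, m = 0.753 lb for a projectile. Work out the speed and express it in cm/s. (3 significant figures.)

Solving KE = ½mv² for v: v = √(2·KE/m).
KE = 2370 cal = 9916 J; m = 0.753 lb = 0.3416 kg.
v = 241.0 m/s
241.0 m/s × (1 cm/s / 0.01000 m/s) = 24097 cm/s

24100 cm/s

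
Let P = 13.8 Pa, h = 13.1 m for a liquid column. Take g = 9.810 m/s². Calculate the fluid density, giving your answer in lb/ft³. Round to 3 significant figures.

0.00670 lb/ft³

Solving P = ρ·g·h for ρ: ρ = P/(g·h).
P = 13.8 Pa; h = 13.1 m; g = 9.810 m/s².
ρ = 0.1074 kg/m³
0.1074 kg/m³ × (1 lb/ft³ / 16.02 kg/m³) = 0.006704 lb/ft³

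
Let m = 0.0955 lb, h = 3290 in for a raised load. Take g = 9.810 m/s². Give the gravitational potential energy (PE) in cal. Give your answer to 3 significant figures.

8.49 cal

PE is given directly by: PE = mgh.
m = 0.0955 lb = 0.04332 kg; h = 3290 in = 83.57 m; g = 9.810 m/s².
PE = 35.51 J  (the unit combination reduces to kg·m²/s² = J)
35.51 J × (1 cal / 4.184 J) = 8.487 cal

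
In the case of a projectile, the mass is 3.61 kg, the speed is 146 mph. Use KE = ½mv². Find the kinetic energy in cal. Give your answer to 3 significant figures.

1840 cal

KE is given directly by: KE = ½mv².
m = 3.61 kg; v = 146 mph = 65.27 m/s.
KE = 7689 J  (the unit combination reduces to kg·m²/s² = J)
7689 J × (1 cal / 4.184 J) = 1838 cal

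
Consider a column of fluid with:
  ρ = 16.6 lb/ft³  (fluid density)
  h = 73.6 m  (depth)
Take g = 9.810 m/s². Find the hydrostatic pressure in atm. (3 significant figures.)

P is given directly by: P = ρgh.
ρ = 16.6 lb/ft³ = 265.9 kg/m³; h = 73.6 m; g = 9.810 m/s².
P = 1.920×10^5 Pa
1.920×10^5 Pa × (1 atm / 1.013×10^5 Pa) = 1.895 atm

1.89 atm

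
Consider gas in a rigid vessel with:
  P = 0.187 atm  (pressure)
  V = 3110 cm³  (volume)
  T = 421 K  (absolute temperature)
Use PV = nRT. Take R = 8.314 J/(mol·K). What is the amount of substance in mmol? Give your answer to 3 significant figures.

Solving PV = nRT for n: n = PV/(RT).
P = 0.187 atm = 18948 Pa; V = 3110 cm³ = 0.003110 m³; T = 421 K; R = 8.314 J/(mol·K).
n = 0.01684 mol
0.01684 mol × (1 mmol / 0.001000 mol) = 16.84 mmol

16.8 mmol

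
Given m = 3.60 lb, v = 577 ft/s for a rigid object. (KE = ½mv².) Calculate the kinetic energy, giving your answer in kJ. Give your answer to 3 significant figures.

Directly: KE = ½mv².
m = 3.60 lb = 1.633 kg; v = 577 ft/s = 175.9 m/s.
KE = 25253 J
25253 J × (1 kJ / 1000 J) = 25.25 kJ

25.3 kJ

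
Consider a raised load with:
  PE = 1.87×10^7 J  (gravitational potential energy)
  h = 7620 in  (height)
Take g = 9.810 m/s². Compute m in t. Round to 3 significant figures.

9.85 t

Rearranging PE = m·g·h for m: m = PE/(g·h).
PE = 1.87×10^7 J; h = 7620 in = 193.5 m; g = 9.810 m/s².
m = 9849 kg
9849 kg × (1 t / 1000 kg) = 9.849 t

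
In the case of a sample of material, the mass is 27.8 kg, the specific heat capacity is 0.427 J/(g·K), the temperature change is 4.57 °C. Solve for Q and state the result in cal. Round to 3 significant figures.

Directly: Q = mcΔT.
m = 27.8 kg; c = 0.427 J/(g·K) = 427.0 J/(kg·K); ΔT = 4.57 °C = 4.570 K.
Q = 54249 J
54249 J × (1 cal / 4.184 J) = 12966 cal

13000 cal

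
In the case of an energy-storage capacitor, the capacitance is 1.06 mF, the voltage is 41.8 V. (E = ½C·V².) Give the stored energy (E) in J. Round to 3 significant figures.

Directly: E = ½CV².
C = 1.06 mF = 0.001060 F; V = 41.8 V.
E = 0.9260 J

0.926 J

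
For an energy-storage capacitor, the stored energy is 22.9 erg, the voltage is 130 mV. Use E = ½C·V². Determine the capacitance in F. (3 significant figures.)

Solving E = ½C·V² for C: C = 2E/V².
E = 22.9 erg = 2.290×10^-6 J; V = 130 mV = 0.1300 V.
C = 2.710×10^-4 F

2.71×10^-4 F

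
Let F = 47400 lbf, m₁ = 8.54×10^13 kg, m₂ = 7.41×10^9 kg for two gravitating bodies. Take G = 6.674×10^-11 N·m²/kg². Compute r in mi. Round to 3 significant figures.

8.79 mi

Solving F = G·m₁·m₂/r² for r: r = √(G·m₁m₂/F).
F = 47400 lbf = 2.108×10^5 N; m₁ = 8.54×10^13 kg; m₂ = 7.41×10^9 kg; G = 6.674×10^-11 N·m²/kg².
r = 14153 m
14153 m × (1 mi / 1609 m) = 8.794 mi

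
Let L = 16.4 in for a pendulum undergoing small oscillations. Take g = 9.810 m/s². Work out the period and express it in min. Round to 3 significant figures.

T is given directly by: T = 2π√(L/g).
L = 16.4 in = 0.4166 m; g = 9.810 m/s².
T = 1.295 s
1.295 s × (1 min / 60.00 s) = 0.02158 min

0.0216 min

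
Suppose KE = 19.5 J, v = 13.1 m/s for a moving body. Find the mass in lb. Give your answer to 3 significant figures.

0.501 lb

Rearranging: m = 2·KE/v².
KE = 19.5 J; v = 13.1 m/s.
m = 0.2273 kg
0.2273 kg × (1 lb / 0.4536 kg) = 0.5010 lb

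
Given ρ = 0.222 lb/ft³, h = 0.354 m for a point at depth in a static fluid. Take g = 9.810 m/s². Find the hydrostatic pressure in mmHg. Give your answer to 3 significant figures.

Directly: P = ρgh.
ρ = 0.222 lb/ft³ = 3.556 kg/m³; h = 0.354 m; g = 9.810 m/s².
P = 12.35 Pa  (the unit combination reduces to kg/(m·s²) = Pa)
12.35 Pa × (1 mmHg / 133.3 Pa) = 0.09263 mmHg

0.0926 mmHg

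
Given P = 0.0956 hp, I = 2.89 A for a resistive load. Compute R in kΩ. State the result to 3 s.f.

Solving P = I²R for R: R = P/I².
P = 0.0956 hp = 71.29 W; I = 2.89 A.
R = 8.535 Ω
8.535 Ω × (1 kΩ / 1000 Ω) = 0.008535 kΩ

0.00854 kΩ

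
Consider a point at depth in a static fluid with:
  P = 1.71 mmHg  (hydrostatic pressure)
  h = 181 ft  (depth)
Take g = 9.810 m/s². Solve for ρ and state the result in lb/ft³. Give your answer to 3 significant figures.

Solving P = ρ·g·h for ρ: ρ = P/(g·h).
P = 1.71 mmHg = 228.0 Pa; h = 181 ft = 55.17 m; g = 9.810 m/s².
ρ = 0.4212 kg/m³
0.4212 kg/m³ × (1 lb/ft³ / 16.02 kg/m³) = 0.02630 lb/ft³

0.0263 lb/ft³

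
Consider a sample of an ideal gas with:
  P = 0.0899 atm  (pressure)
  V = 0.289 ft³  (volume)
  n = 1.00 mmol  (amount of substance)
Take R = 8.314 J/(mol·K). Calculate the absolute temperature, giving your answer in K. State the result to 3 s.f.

Rearranging: T = PV/(nR).
P = 0.0899 atm = 9109 Pa; V = 0.289 ft³ = 0.008184 m³; n = 1.00 mmol = 0.001000 mol; R = 8.314 J/(mol·K).
T = 8966 K

8970 K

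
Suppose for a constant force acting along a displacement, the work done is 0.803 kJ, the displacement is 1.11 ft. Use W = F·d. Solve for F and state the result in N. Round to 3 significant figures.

Rearranging: F = W/d.
W = 0.803 kJ = 803.0 J; d = 1.11 ft = 0.3383 m.
F = 2373 N

2370 N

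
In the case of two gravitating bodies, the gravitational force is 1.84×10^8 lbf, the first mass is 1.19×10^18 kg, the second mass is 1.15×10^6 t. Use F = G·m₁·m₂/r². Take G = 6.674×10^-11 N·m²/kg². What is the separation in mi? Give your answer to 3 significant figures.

6.56 mi

Solving F = G·m₁·m₂/r² for r: r = √(G·m₁m₂/F).
F = 1.84×10^8 lbf = 8.185×10^8 N; m₁ = 1.19×10^18 kg; m₂ = 1.15×10^6 t = 1.150×10^9 kg; G = 6.674×10^-11 N·m²/kg².
r = 10564 m
10564 m × (1 mi / 1609 m) = 6.564 mi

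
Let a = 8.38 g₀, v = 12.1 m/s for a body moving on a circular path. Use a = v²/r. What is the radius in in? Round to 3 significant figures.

70.1 in

Solving a = v²/r for r: r = v²/a.
a = 8.38 g₀ = 82.18 m/s²; v = 12.1 m/s.
r = 1.782 m
1.782 m × (1 in / 0.02540 m) = 70.14 in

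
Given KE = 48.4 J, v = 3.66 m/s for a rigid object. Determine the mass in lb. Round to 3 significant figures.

Solving KE = ½mv² for m: m = 2·KE/v².
KE = 48.4 J; v = 3.66 m/s.
m = 7.226 kg
7.226 kg × (1 lb / 0.4536 kg) = 15.93 lb

15.9 lb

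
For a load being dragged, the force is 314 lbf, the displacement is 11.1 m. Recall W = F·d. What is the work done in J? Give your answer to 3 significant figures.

15500 J

W is given directly by: W = F·d.
F = 314 lbf = 1397 N; d = 11.1 m.
W = 15504 J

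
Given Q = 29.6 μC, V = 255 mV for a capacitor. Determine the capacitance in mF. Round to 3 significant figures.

0.116 mF

Directly: C = Q/V.
Q = 29.6 μC = 2.960×10^-5 C; V = 255 mV = 0.2550 V.
C = 1.161×10^-4 F
1.161×10^-4 F × (1 mF / 0.001000 F) = 0.1161 mF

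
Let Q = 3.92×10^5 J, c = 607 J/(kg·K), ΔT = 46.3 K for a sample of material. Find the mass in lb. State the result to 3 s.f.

30.8 lb

Solving Q = m·c·ΔT for m: m = Q/(c·ΔT).
Q = 3.92×10^5 J; c = 607 J/(kg·K); ΔT = 46.3 K.
m = 13.95 kg
13.95 kg × (1 lb / 0.4536 kg) = 30.75 lb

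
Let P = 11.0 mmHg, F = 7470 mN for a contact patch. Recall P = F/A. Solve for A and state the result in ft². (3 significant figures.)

0.0548 ft²

Solving P = F/A for A: A = F/P.
P = 11.0 mmHg = 1467 Pa; F = 7470 mN = 7.470 N.
A = 0.005094 m²
0.005094 m² × (1 ft² / 0.09290 m²) = 0.05483 ft²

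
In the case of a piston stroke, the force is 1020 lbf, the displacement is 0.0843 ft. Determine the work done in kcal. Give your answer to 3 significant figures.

0.0279 kcal

W is given directly by: W = F·d.
F = 1020 lbf = 4537 N; d = 0.0843 ft = 0.02569 m.
W = 116.6 J  (the unit combination reduces to kg·m²/s² = J)
116.6 J × (1 kcal / 4184 J) = 0.02786 kcal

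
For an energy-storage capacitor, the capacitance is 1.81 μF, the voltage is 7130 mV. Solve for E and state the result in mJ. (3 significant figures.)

E is given directly by: E = ½CV².
C = 1.81 μF = 1.810×10^-6 F; V = 7130 mV = 7.130 V.
E = 4.601×10^-5 J
4.601×10^-5 J × (1 mJ / 0.001000 J) = 0.04601 mJ

0.0460 mJ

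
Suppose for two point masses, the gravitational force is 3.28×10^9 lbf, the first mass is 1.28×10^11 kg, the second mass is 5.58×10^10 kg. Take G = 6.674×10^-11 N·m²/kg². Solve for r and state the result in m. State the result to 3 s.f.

From Newton's law of gravitation: r = √(G·m₁m₂/F).
F = 3.28×10^9 lbf = 1.459×10^10 N; m₁ = 1.28×10^11 kg; m₂ = 5.58×10^10 kg; G = 6.674×10^-11 N·m²/kg².
r = 5.716 m

5.72 m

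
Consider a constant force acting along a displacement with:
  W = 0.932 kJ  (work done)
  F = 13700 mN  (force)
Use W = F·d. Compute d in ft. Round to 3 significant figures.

Rearranging: d = W/F.
W = 0.932 kJ = 932.0 J; F = 13700 mN = 13.70 N.
d = 68.03 m
68.03 m × (1 ft / 0.3048 m) = 223.2 ft

223 ft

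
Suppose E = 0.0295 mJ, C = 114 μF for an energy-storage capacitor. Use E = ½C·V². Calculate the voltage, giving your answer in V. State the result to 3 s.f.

0.719 V

Solving E = ½C·V² for V: V = √(2E/C).
E = 0.0295 mJ = 2.950×10^-5 J; C = 114 μF = 1.140×10^-4 F.
V = 0.7194 V  (the unit combination reduces to kg·m²/(A·s³) = V)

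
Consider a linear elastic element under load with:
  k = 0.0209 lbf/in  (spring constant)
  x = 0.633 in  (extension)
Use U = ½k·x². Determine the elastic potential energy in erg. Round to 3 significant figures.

Directly: U = ½kx².
k = 0.0209 lbf/in = 3.660 N/m; x = 0.633 in = 0.01608 m.
U = 4.731×10^-4 J
4.731×10^-4 J × (1 erg / 1.000×10^-7 J) = 4731 erg

4730 erg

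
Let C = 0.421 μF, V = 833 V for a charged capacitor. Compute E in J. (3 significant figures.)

E is given directly by: E = ½CV².
C = 0.421 μF = 4.210×10^-7 F; V = 833 V.
E = 0.1461 J  (the unit combination reduces to kg·m²/s² = J)

0.146 J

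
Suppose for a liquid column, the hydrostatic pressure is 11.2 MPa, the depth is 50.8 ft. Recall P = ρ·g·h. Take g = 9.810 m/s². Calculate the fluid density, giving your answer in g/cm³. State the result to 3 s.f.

73.7 g/cm³

Rearranging P = ρ·g·h for ρ: ρ = P/(g·h).
P = 11.2 MPa = 1.120×10^7 Pa; h = 50.8 ft = 15.48 m; g = 9.810 m/s².
ρ = 73734 kg/m³
73734 kg/m³ × (1 g/cm³ / 1000 kg/m³) = 73.73 g/cm³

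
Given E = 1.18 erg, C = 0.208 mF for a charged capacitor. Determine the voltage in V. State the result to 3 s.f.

Solving E = ½C·V² for V: V = √(2E/C).
E = 1.18 erg = 1.180×10^-7 J; C = 0.208 mF = 2.080×10^-4 F.
V = 0.03368 V

0.0337 V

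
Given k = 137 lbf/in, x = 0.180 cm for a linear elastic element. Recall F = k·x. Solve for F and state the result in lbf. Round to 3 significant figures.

9.71 lbf

From Hooke's law: F = kx.
k = 137 lbf/in = 23992 N/m; x = 0.180 cm = 0.001800 m.
F = 43.19 N
43.19 N × (1 lbf / 4.448 N) = 9.709 lbf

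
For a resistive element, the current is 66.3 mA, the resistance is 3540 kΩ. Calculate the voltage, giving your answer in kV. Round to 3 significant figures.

235 kV

V is given directly by: V = IR.
I = 66.3 mA = 0.06630 A; R = 3540 kΩ = 3.540×10^6 Ω.
V = 2.347×10^5 V
2.347×10^5 V × (1 kV / 1000 V) = 234.7 kV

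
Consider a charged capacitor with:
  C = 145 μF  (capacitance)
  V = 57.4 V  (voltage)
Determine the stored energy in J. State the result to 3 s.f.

Directly: E = ½CV².
C = 145 μF = 1.450×10^-4 F; V = 57.4 V.
E = 0.2389 J

0.239 J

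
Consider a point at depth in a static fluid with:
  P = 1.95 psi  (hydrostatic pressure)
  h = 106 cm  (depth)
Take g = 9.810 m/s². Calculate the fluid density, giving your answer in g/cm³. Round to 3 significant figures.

Solving P = ρ·g·h for ρ: ρ = P/(g·h).
P = 1.95 psi = 13445 Pa; h = 106 cm = 1.060 m; g = 9.810 m/s².
ρ = 1293 kg/m³
1293 kg/m³ × (1 g/cm³ / 1000 kg/m³) = 1.293 g/cm³

1.29 g/cm³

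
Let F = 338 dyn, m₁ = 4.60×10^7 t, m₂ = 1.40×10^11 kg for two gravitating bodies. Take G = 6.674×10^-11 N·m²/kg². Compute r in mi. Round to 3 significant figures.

7010 mi

Rearranging: r = √(G·m₁m₂/F).
F = 338 dyn = 0.003380 N; m₁ = 4.60×10^7 t = 4.600×10^10 kg; m₂ = 1.40×10^11 kg; G = 6.674×10^-11 N·m²/kg².
r = 1.128×10^7 m
1.128×10^7 m × (1 mi / 1609 m) = 7007 mi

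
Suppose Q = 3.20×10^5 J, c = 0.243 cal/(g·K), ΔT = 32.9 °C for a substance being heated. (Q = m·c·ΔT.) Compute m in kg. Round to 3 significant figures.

Rearranging Q = m·c·ΔT for m: m = Q/(c·ΔT).
Q = 3.20×10^5 J; c = 0.243 cal/(g·K) = 1017 J/(kg·K); ΔT = 32.9 °C = 32.90 K.
m = 9.567 kg

9.57 kg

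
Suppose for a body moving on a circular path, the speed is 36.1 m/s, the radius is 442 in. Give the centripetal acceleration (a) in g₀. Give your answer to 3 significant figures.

Directly: a = v²/r.
v = 36.1 m/s; r = 442 in = 11.23 m.
a = 116.1 m/s²
116.1 m/s² × (1 g₀ / 9.807 m/s²) = 11.84 g₀

11.8 g₀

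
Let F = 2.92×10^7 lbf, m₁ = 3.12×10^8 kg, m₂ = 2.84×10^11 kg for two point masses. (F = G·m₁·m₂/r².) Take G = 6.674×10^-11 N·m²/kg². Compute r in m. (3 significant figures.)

From Newton's law of gravitation: r = √(G·m₁m₂/F).
F = 2.92×10^7 lbf = 1.299×10^8 N; m₁ = 3.12×10^8 kg; m₂ = 2.84×10^11 kg; G = 6.674×10^-11 N·m²/kg².
r = 6.748 m

6.75 m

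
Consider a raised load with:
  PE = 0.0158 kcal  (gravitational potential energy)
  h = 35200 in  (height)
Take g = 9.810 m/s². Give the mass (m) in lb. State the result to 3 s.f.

Rearranging: m = PE/(g·h).
PE = 0.0158 kcal = 66.11 J; h = 35200 in = 894.1 m; g = 9.810 m/s².
m = 0.007537 kg
0.007537 kg × (1 lb / 0.4536 kg) = 0.01662 lb

0.0166 lb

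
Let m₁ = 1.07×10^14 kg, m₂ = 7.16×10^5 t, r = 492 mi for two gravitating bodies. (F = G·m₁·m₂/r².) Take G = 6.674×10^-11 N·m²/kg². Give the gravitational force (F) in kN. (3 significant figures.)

F is given directly by: F = Gm₁m₂/r².
m₁ = 1.07×10^14 kg; m₂ = 7.16×10^5 t = 7.160×10^8 kg; r = 492 mi = 7.918×10^5 m; G = 6.674×10^-11 N·m²/kg².
F = 8.156 N
8.156 N × (1 kN / 1000 N) = 0.008156 kN

0.00816 kN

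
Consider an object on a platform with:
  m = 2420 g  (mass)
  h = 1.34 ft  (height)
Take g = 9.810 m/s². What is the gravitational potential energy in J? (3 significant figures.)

9.70 J

Directly: PE = mgh.
m = 2420 g = 2.420 kg; h = 1.34 ft = 0.4084 m; g = 9.810 m/s².
PE = 9.696 J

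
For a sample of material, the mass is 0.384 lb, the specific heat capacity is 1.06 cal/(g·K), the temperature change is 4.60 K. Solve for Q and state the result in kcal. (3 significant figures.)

Q is given directly by: Q = mcΔT.
m = 0.384 lb = 0.1742 kg; c = 1.06 cal/(g·K) = 4435 J/(kg·K); ΔT = 4.60 K.
Q = 3553 J  (the unit combination reduces to kg·m²/s² = J)
3553 J × (1 kcal / 4184 J) = 0.8493 kcal

0.849 kcal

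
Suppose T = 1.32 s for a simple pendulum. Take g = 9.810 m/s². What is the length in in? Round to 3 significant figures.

Rearranging T = 2π√(L/g) for L: L = g·(T/2π)².
T = 1.32 s; g = 9.810 m/s².
L = 0.4330 m
0.4330 m × (1 in / 0.02540 m) = 17.05 in

17.0 in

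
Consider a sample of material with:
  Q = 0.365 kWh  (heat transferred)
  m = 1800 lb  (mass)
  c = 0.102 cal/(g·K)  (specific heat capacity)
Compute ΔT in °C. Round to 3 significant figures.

3.77 °C

Rearranging: ΔT = Q/(m·c).
Q = 0.365 kWh = 1.314×10^6 J; m = 1800 lb = 816.5 kg; c = 0.102 cal/(g·K) = 426.8 J/(kg·K).
ΔT = 3.771 K
Since 1 °C = 1 K, 3.771 °C.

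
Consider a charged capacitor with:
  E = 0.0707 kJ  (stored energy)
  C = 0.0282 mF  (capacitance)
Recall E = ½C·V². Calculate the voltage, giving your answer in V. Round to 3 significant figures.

Rearranging: V = √(2E/C).
E = 0.0707 kJ = 70.70 J; C = 0.0282 mF = 2.820×10^-5 F.
V = 2239 V  (the unit combination reduces to kg·m²/(A·s³) = V)

2240 V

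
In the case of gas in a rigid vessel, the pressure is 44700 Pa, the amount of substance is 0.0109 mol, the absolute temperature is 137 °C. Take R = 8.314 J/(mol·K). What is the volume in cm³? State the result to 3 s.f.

832 cm³

From the ideal-gas law: V = nRT/P.
P = 44700 Pa; n = 0.0109 mol; T = 137 °C = 410.1 K; R = 8.314 J/(mol·K).
V = 8.315×10^-4 m³
8.315×10^-4 m³ × (1 cm³ / 1.000×10^-6 m³) = 831.5 cm³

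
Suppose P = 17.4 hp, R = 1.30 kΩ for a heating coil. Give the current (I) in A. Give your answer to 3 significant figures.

3.16 A

Solving P = I²R for I: I = √(P/R).
P = 17.4 hp = 12975 W; R = 1.30 kΩ = 1300 Ω.
I = 3.159 A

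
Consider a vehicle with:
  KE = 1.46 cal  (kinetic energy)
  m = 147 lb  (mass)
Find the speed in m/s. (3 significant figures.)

Rearranging KE = ½mv² for v: v = √(2·KE/m).
KE = 1.46 cal = 6.109 J; m = 147 lb = 66.68 kg.
v = 0.4281 m/s

0.428 m/s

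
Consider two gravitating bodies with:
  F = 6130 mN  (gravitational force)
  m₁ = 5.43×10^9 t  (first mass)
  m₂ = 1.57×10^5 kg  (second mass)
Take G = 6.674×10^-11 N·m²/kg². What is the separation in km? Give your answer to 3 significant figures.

Rearranging F = G·m₁·m₂/r² for r: r = √(G·m₁m₂/F).
F = 6130 mN = 6.130 N; m₁ = 5.43×10^9 t = 5.430×10^12 kg; m₂ = 1.57×10^5 kg; G = 6.674×10^-11 N·m²/kg².
r = 3047 m
3047 m × (1 km / 1000 m) = 3.047 km

3.05 km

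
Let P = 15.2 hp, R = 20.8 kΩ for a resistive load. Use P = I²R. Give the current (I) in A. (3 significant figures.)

Rearranging P = I²R for I: I = √(P/R).
P = 15.2 hp = 11335 W; R = 20.8 kΩ = 20800 Ω.
I = 0.7382 A

0.738 A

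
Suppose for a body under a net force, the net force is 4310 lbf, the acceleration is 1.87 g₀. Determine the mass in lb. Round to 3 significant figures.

Rearranging F = m·a for m: m = F/a.
F = 4310 lbf = 19172 N; a = 1.87 g₀ = 18.34 m/s².
m = 1045 kg
1045 kg × (1 lb / 0.4536 kg) = 2305 lb

2300 lb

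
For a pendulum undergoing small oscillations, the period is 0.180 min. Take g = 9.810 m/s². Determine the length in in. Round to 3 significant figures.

Rearranging: L = g·(T/2π)².
T = 0.180 min = 10.80 s; g = 9.810 m/s².
L = 28.98 m
28.98 m × (1 in / 0.02540 m) = 1141 in

1140 in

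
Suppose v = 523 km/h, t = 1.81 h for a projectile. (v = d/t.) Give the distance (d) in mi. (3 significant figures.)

588 mi

Rearranging: d = v·t.
v = 523 km/h = 145.3 m/s; t = 1.81 h = 6516 s.
d = 9.466×10^5 m
9.466×10^5 m × (1 mi / 1609 m) = 588.2 mi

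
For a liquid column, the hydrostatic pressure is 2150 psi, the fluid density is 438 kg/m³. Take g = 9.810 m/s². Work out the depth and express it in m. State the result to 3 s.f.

Rearranging P = ρ·g·h for h: h = P/(ρ·g).
P = 2150 psi = 1.482×10^7 Pa; ρ = 438 kg/m³; g = 9.810 m/s².
h = 3450 m

3450 m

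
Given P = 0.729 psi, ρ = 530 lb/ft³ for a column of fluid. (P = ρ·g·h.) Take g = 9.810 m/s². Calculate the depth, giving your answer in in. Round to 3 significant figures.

Rearranging: h = P/(ρ·g).
P = 0.729 psi = 5026 Pa; ρ = 530 lb/ft³ = 8490 kg/m³; g = 9.810 m/s².
h = 0.06035 m
0.06035 m × (1 in / 0.02540 m) = 2.376 in

2.38 in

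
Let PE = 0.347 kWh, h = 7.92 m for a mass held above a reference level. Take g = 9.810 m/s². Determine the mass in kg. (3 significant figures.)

16100 kg

Rearranging PE = m·g·h for m: m = PE/(g·h).
PE = 0.347 kWh = 1.249×10^6 J; h = 7.92 m; g = 9.810 m/s².
m = 16078 kg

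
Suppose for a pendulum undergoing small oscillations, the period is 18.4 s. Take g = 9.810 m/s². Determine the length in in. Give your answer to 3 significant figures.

3310 in

Rearranging T = 2π√(L/g) for L: L = g·(T/2π)².
T = 18.4 s; g = 9.810 m/s².
L = 84.13 m
84.13 m × (1 in / 0.02540 m) = 3312 in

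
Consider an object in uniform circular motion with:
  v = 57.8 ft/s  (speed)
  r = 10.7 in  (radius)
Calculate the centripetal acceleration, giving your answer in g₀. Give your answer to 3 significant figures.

a is given directly by: a = v²/r.
v = 57.8 ft/s = 17.62 m/s; r = 10.7 in = 0.2718 m.
a = 1142 m/s²
1142 m/s² × (1 g₀ / 9.807 m/s²) = 116.5 g₀

116 g₀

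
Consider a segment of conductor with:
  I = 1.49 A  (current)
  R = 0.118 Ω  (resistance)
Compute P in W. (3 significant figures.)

P is given directly by: P = I²R.
I = 1.49 A; R = 0.118 Ω.
P = 0.2620 W

0.262 W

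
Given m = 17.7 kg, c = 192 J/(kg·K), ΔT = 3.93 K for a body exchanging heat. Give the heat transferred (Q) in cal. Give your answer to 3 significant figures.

3190 cal

Q is given directly by: Q = mcΔT.
m = 17.7 kg; c = 192 J/(kg·K); ΔT = 3.93 K.
Q = 13356 J
13356 J × (1 cal / 4.184 J) = 3192 cal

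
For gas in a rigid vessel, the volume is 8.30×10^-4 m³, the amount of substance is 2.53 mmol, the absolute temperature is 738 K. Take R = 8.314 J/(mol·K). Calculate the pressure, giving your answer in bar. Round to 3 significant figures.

0.187 bar

P is given directly by: P = nRT/V.
V = 8.30×10^-4 m³; n = 2.53 mmol = 0.002530 mol; T = 738 K; R = 8.314 J/(mol·K).
P = 18703 Pa
18703 Pa × (1 bar / 1.000×10^5 Pa) = 0.1870 bar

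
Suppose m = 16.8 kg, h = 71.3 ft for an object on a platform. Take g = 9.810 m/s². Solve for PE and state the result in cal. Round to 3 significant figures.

PE is given directly by: PE = mgh.
m = 16.8 kg; h = 71.3 ft = 21.73 m; g = 9.810 m/s².
PE = 3582 J
3582 J × (1 cal / 4.184 J) = 856.0 cal

856 cal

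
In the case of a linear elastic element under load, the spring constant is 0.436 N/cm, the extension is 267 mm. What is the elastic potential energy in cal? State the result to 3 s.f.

0.371 cal

U is given directly by: U = ½kx².
k = 0.436 N/cm = 43.60 N/m; x = 267 mm = 0.2670 m.
U = 1.554 J
1.554 J × (1 cal / 4.184 J) = 0.3714 cal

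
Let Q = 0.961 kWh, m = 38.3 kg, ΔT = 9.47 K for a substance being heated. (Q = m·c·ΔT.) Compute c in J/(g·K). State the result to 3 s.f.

Rearranging: c = Q/(m·ΔT).
Q = 0.961 kWh = 3.460×10^6 J; m = 38.3 kg; ΔT = 9.47 K.
c = 9538 J/(kg·K)
9538 J/(kg·K) × (1 J/(g·K) / 1000 J/(kg·K)) = 9.538 J/(g·K)

9.54 J/(g·K)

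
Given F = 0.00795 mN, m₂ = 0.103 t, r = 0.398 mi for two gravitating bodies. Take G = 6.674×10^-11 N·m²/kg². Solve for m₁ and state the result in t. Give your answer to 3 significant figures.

Rearranging F = G·m₁·m₂/r² for m₁: m₁ = F·r²/(G·m₂).
F = 0.00795 mN = 7.950×10^-6 N; m₂ = 0.103 t = 103.0 kg; r = 0.398 mi = 640.5 m; G = 6.674×10^-11 N·m²/kg².
m₁ = 4.745×10^8 kg
4.745×10^8 kg × (1 t / 1000 kg) = 4.745×10^5 t

4.74×10^5 t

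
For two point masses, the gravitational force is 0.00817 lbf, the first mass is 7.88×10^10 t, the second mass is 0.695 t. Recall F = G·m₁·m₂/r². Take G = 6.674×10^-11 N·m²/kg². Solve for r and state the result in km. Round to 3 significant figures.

Solving F = G·m₁·m₂/r² for r: r = √(G·m₁m₂/F).
F = 0.00817 lbf = 0.03634 N; m₁ = 7.88×10^10 t = 7.880×10^13 kg; m₂ = 0.695 t = 695.0 kg; G = 6.674×10^-11 N·m²/kg².
r = 10029 m
10029 m × (1 km / 1000 m) = 10.03 km

10.0 km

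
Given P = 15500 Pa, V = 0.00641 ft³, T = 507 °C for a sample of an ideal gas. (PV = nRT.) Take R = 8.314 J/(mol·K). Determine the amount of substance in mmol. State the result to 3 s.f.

From the ideal-gas law: n = PV/(RT).
P = 15500 Pa; V = 0.00641 ft³ = 1.815×10^-4 m³; T = 507 °C = 780.1 K; R = 8.314 J/(mol·K).
n = 4.338×10^-4 mol
4.338×10^-4 mol × (1 mmol / 0.001000 mol) = 0.4338 mmol

0.434 mmol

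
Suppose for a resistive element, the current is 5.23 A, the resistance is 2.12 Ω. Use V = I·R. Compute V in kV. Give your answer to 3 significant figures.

0.0111 kV

V is given directly by: V = IR.
I = 5.23 A; R = 2.12 Ω.
V = 11.09 V  (the unit combination reduces to kg·m²/(A·s³) = V)
11.09 V × (1 kV / 1000 V) = 0.01109 kV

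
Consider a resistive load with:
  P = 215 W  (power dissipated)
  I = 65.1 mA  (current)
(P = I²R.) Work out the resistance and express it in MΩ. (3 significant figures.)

Solving P = I²R for R: R = P/I².
P = 215 W; I = 65.1 mA = 0.06510 A.
R = 50731 Ω
50731 Ω × (1 MΩ / 1.000×10^6 Ω) = 0.05073 MΩ

0.0507 MΩ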